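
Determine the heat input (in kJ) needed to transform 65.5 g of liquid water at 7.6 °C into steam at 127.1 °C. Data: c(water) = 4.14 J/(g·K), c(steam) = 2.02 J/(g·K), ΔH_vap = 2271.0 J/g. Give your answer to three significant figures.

q = 177 kJ

q1 (heat water 7.6→100.0 °C): 65.5 × 4.14 × 92.4 = 25056 J
q2 (vaporize at 100 °C): 65.5 × 2271.0 = 148751 J
q3 (heat steam 100.0→127.1 °C): 65.5 × 2.02 × 27.1 = 3586 J
Total: 25056 + 148751 + 3586 = 177393 J = 177 kJ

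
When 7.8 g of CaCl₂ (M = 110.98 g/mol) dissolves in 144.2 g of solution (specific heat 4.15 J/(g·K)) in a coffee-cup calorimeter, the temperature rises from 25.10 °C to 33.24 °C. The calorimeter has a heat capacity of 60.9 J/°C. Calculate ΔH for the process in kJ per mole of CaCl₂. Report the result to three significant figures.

|ΔT| = |33.24 − 25.10| = 8.14 °C
|q_surr| = (144.2 × 4.15 + 60.9) × 8.14 = 659.33 × 8.14 = 5367 J
n(CaCl₂) = 7.8 / 110.98 = 0.07028 mol
Temperature rose, so q_rxn = −|q_surr| = -5.367 kJ
ΔH = q_rxn / n = -76.37 kJ/mol

ΔH = -76.4 kJ/mol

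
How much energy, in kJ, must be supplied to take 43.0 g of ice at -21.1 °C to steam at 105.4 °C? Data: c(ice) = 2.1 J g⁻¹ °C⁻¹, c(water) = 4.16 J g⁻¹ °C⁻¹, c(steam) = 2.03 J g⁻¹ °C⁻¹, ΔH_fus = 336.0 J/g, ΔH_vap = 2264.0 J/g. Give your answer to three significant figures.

q = 132 kJ

q1 (heat ice -21.1→0.0 °C): 43.0 × 2.1 × 21.1 = 1905 J
q2 (melt at 0 °C): 43.0 × 336.0 = 14448 J
q3 (heat water 0.0→100.0 °C): 43.0 × 4.16 × 100.0 = 17888 J
q4 (vaporize at 100 °C): 43.0 × 2264.0 = 97352 J
q5 (heat steam 100.0→105.4 °C): 43.0 × 2.03 × 5.4 = 471 J
Total: 1905 + 14448 + 17888 + 97352 + 471 = 132064 J = 132 kJ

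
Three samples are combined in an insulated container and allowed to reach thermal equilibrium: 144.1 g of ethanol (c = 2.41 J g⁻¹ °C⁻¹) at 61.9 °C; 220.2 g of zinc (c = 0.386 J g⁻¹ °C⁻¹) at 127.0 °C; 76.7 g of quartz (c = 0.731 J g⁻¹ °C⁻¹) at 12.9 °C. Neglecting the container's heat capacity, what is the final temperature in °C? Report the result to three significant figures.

T_f = 67.6 °C

Σ mᵢcᵢ(T − Tᵢ) = 0  ⇒  T = Σ mᵢcᵢTᵢ / Σ mᵢcᵢ
Σ mᵢcᵢ = 144.1×2.41 + 220.2×0.386 + 76.7×0.731 = 488.3459
Σ mᵢcᵢTᵢ = 347.281×61.9 + 84.9972×127.0 + 56.0677×12.9 = 33015
T = 33015 / 488.3459 = 67.61 °C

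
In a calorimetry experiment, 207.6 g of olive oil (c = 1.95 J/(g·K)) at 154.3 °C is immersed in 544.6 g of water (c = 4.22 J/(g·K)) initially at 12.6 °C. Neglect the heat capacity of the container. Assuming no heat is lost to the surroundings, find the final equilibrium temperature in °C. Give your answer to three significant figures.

T_f = 33.8 °C

Heat lost by olive oil = heat gained by water.
(207.6)(1.95)(154.3 − T) = (544.6)(4.22)(T − 12.6)
404.82 (154.3 − T) = 2298.212 (T − 12.6)
62464 − 404.82 T = 2298.212 T − 28957
91421 = 2703.032 T
T = 33.82 °C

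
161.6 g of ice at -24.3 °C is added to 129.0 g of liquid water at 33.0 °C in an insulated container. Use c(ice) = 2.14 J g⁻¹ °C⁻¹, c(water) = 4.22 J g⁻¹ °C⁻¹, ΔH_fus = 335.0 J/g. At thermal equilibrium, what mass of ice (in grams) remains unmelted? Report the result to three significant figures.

m_ice remaining = 133 g

Heat to warm all ice to 0 °C: 161.6×2.14×24.3 = 8403.5 J
Heat released by water cooling to 0 °C: 129.0×4.22×33.0 = 17965 J
17965 J < 8403.5 + 161.6×335.0 = 62539.5 J, so not all ice melts; final T = 0 °C.
Heat left for melting: 17965 − 8403.5 = 9561.5 J
Mass melted = 9561.5 / 335.0 = 28.54 g
Ice remaining = 161.6 − 28.54 = 133.06 g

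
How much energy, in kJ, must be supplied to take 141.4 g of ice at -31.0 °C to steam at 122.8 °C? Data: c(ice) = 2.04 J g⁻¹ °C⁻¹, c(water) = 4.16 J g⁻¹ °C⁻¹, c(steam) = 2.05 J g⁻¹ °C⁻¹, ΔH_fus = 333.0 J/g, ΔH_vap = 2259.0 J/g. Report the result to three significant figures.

q = 441 kJ

q1 (heat ice -31.0→0.0 °C): 141.4 × 2.04 × 31.0 = 8942 J
q2 (melt at 0 °C): 141.4 × 333.0 = 47086 J
q3 (heat water 0.0→100.0 °C): 141.4 × 4.16 × 100.0 = 58822 J
q4 (vaporize at 100 °C): 141.4 × 2259.0 = 319423 J
q5 (heat steam 100.0→122.8 °C): 141.4 × 2.05 × 22.8 = 6609 J
Total: 8942 + 47086 + 58822 + 319423 + 6609 = 440882 J = 441 kJ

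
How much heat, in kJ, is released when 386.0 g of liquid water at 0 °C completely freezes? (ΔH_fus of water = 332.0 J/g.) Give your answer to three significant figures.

q = m × ΔH_fus = 386.0 × 332.0 = 128200 J = 128 kJ

q = 128 kJ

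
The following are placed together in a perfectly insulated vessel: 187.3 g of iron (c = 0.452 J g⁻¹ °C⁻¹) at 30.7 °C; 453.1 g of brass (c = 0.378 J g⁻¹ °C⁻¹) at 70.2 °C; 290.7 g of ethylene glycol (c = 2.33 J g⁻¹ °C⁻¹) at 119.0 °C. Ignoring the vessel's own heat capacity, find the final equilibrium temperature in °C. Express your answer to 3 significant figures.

Σ mᵢcᵢ(T − Tᵢ) = 0  ⇒  T = Σ mᵢcᵢTᵢ / Σ mᵢcᵢ
Σ mᵢcᵢ = 187.3×0.452 + 453.1×0.378 + 290.7×2.33 = 933.2624
Σ mᵢcᵢTᵢ = 84.6596×30.7 + 171.2718×70.2 + 677.331×119.0 = 95225
T = 95225 / 933.2624 = 102.0 °C

T_f = 102 °C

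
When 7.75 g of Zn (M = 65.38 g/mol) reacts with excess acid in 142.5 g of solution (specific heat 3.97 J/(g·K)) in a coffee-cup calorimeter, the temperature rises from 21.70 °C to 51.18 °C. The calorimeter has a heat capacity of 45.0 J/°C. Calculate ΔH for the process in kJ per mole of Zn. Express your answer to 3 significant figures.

|ΔT| = |51.18 − 21.70| = 29.48 °C
|q_surr| = (142.5 × 3.97 + 45.0) × 29.48 = 610.725 × 29.48 = 18000 J
n(Zn) = 7.75 / 65.38 = 0.1185 mol
Temperature rose, so q_rxn = −|q_surr| = -18.00 kJ
ΔH = q_rxn / n = -151.9 kJ/mol

ΔH = -152 kJ/mol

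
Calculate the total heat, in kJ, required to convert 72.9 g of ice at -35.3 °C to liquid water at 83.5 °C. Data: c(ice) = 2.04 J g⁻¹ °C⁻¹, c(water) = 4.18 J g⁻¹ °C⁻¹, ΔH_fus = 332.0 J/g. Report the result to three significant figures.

q = 54.9 kJ

q1 (heat ice -35.3→0.0 °C): 72.9 × 2.04 × 35.3 = 5250 J
q2 (melt at 0 °C): 72.9 × 332.0 = 24203 J
q3 (heat water 0.0→83.5 °C): 72.9 × 4.18 × 83.5 = 25444 J
Total: 5250 + 24203 + 25444 = 54897 J = 54.9 kJ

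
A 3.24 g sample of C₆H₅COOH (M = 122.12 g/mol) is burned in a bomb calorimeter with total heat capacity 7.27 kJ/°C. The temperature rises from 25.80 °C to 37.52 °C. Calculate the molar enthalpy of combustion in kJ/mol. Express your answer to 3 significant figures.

ΔH = -3210 kJ/mol

ΔT = 37.52 − 25.80 = 11.72 °C
q_cal = C_cal × ΔT = 7.27 × 11.72 = 85.2044 kJ
n = 3.24 / 122.12 = 0.02653 mol
q_rxn = −q_cal = -85.2044 kJ
ΔH = -85.2044 / 0.02653 = -3212 kJ/mol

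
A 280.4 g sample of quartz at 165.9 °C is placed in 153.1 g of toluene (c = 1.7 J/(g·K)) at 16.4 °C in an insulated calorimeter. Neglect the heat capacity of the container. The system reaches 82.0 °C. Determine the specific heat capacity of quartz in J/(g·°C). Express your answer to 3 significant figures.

q_gained = (153.1 × 1.7) × (82.0 − 16.4) = 17070 J
q_lost = 280.4 × c × (165.9 − 82.0) = 23525.56 c
Set equal: c = 17070 / 23525.56 = 0.726 J/(g·°C)

c = 0.726 J/(g·°C)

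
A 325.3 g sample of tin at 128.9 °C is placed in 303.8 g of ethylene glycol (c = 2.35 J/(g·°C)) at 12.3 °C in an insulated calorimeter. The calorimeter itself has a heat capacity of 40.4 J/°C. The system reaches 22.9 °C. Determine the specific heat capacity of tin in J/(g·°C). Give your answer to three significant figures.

c = 0.232 J/(g·°C)

q_gained = (303.8 × 2.35 + 40.4) × (22.9 − 12.3) = 7996 J
q_lost = 325.3 × c × (128.9 − 22.9) = 34481.8 c
Set equal: c = 7996 / 34481.8 = 0.232 J/(g·°C)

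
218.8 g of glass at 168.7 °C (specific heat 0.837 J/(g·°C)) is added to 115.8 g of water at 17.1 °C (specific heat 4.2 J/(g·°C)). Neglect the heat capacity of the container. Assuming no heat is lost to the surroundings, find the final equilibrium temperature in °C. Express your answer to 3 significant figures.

T_f = 58.6 °C

Heat lost by glass = heat gained by water.
(218.8)(0.837)(168.7 − T) = (115.8)(4.2)(T − 17.1)
183.1356 (168.7 − T) = 486.36 (T − 17.1)
30895 − 183.1356 T = 486.36 T − 8316.8
39211.8 = 669.4956 T
T = 58.57 °C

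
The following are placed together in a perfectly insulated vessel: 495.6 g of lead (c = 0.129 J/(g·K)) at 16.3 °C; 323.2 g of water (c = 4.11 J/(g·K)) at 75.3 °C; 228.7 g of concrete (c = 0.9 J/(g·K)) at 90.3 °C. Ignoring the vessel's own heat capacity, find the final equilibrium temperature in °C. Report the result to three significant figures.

T_f = 74.9 °C

Σ mᵢcᵢ(T − Tᵢ) = 0  ⇒  T = Σ mᵢcᵢTᵢ / Σ mᵢcᵢ
Σ mᵢcᵢ = 495.6×0.129 + 323.2×4.11 + 228.7×0.9 = 1598.1144
Σ mᵢcᵢTᵢ = 63.9324×16.3 + 1328.352×75.3 + 205.83×90.3 = 119650
T = 119650 / 1598.1144 = 74.87 °C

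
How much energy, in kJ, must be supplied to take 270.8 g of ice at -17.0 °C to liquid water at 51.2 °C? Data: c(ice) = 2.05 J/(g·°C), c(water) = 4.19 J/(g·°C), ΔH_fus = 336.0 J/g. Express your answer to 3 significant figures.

q = 159 kJ

q1 (heat ice -17.0→0.0 °C): 270.8 × 2.05 × 17.0 = 9437 J
q2 (melt at 0 °C): 270.8 × 336.0 = 90989 J
q3 (heat water 0.0→51.2 °C): 270.8 × 4.19 × 51.2 = 58094 J
Total: 9437 + 90989 + 58094 = 158520 J = 159 kJ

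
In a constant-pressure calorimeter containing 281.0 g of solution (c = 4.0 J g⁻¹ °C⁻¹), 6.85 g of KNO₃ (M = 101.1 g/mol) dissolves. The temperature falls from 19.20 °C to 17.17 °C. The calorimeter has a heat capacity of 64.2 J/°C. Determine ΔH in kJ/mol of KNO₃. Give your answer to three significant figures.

ΔH = 35.6 kJ/mol

|ΔT| = |17.17 − 19.20| = 2.03 °C
|q_surr| = (281.0 × 4.0 + 64.2) × 2.03 = 1188.2 × 2.03 = 2412 J
n(KNO₃) = 6.85 / 101.1 = 0.06775 mol
Temperature fell, so q_rxn = +|q_surr| = 2.412 kJ
ΔH = q_rxn / n = 35.60 kJ/mol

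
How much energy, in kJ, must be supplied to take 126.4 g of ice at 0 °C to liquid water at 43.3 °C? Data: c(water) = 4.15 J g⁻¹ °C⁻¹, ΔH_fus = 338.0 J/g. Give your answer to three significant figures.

q = 65.4 kJ

q1 (melt at 0 °C): 126.4 × 338.0 = 42723 J
q2 (heat water 0.0→43.3 °C): 126.4 × 4.15 × 43.3 = 22713 J
Total: 42723 + 22713 = 65436 J = 65.4 kJ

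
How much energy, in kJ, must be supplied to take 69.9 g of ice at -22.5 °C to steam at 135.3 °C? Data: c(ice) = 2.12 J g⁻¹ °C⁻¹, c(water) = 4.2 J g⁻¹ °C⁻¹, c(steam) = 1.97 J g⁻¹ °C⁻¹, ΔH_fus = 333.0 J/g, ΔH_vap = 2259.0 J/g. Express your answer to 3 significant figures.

q = 219 kJ

q1 (heat ice -22.5→0.0 °C): 69.9 × 2.12 × 22.5 = 3334 J
q2 (melt at 0 °C): 69.9 × 333.0 = 23277 J
q3 (heat water 0.0→100.0 °C): 69.9 × 4.2 × 100.0 = 29358 J
q4 (vaporize at 100 °C): 69.9 × 2259.0 = 157904 J
q5 (heat steam 100.0→135.3 °C): 69.9 × 1.97 × 35.3 = 4861 J
Total: 3334 + 23277 + 29358 + 157904 + 4861 = 218734 J = 219 kJ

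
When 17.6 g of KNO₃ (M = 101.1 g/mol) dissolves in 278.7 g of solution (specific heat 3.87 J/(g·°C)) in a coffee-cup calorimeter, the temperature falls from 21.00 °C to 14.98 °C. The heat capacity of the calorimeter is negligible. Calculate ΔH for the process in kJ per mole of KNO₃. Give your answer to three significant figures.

|ΔT| = |14.98 − 21.00| = 6.02 °C
|q_surr| = (278.7 × 3.87) × 6.02 = 1078.569 × 6.02 = 6493 J
n(KNO₃) = 17.6 / 101.1 = 0.1741 mol
Temperature fell, so q_rxn = +|q_surr| = 6.493 kJ
ΔH = q_rxn / n = 37.29 kJ/mol

ΔH = 37.3 kJ/mol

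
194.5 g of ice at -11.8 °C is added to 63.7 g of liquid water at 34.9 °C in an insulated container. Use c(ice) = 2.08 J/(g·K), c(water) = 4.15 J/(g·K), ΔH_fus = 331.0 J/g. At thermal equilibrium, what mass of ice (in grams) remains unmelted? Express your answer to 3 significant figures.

Heat to warm all ice to 0 °C: 194.5×2.08×11.8 = 4773.8 J
Heat released by water cooling to 0 °C: 63.7×4.15×34.9 = 9226.0 J
9226.0 J < 4773.8 + 194.5×331.0 = 69153.3 J, so not all ice melts; final T = 0 °C.
Heat left for melting: 9226.0 − 4773.8 = 4452.2 J
Mass melted = 4452.2 / 331.0 = 13.45 g
Ice remaining = 194.5 − 13.45 = 181.05 g

m_ice remaining = 181 g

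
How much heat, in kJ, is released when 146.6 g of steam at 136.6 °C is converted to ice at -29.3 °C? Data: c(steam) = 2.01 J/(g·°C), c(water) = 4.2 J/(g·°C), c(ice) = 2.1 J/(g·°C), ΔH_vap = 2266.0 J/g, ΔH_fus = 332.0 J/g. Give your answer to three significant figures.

q = 462 kJ

q1 (cool steam 136.6→100 °C): 146.6 × 2.01 × 36.6 = 10785 J
q2 (condense at 100 °C): 146.6 × 2266.0 = 332196 J
q3 (cool water 100→0 °C): 146.6 × 4.2 × 100.0 = 61572 J
q4 (freeze at 0 °C): 146.6 × 332.0 = 48671 J
q5 (cool ice 0→-29.3 °C): 146.6 × 2.1 × 29.3 = 9020 J
Total: 10785 + 332196 + 61572 + 48671 + 9020 = 462244 J = 462 kJ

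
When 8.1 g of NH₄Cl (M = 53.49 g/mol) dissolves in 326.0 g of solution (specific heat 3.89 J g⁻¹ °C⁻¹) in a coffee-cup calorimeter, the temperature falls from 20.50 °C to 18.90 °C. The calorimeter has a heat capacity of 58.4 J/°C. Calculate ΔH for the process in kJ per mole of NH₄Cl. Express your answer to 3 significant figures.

ΔH = 14.0 kJ/mol

|ΔT| = |18.90 − 20.50| = 1.60 °C
|q_surr| = (326.0 × 3.89 + 58.4) × 1.60 = 1326.54 × 1.60 = 2122 J
n(NH₄Cl) = 8.1 / 53.49 = 0.1514 mol
Temperature fell, so q_rxn = +|q_surr| = 2.122 kJ
ΔH = q_rxn / n = 14.02 kJ/mol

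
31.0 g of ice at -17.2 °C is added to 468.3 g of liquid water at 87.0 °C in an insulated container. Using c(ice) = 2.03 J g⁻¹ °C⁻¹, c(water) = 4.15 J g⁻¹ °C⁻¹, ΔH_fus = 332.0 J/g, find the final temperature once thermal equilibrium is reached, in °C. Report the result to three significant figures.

Heat to bring ice to 0 °C and melt it: q₁ = 31.0×2.03×17.2 + 31.0×332.0 = 11374 J
Heat the water can supply cooling to 0 °C: 468.3×4.15×87.0 = 169080 J > q₁, so all ice melts.
Energy balance: 468.3×4.15×(87.0 − T) = 11374 + 31.0×4.15×(T − 0)
1943.445(87.0 − T) = 11374 + 128.65 T
169080 − 11374 = 2072.095 T
T = 157706 / 2072.095 = 76.11 °C

T_f = 76.1 °C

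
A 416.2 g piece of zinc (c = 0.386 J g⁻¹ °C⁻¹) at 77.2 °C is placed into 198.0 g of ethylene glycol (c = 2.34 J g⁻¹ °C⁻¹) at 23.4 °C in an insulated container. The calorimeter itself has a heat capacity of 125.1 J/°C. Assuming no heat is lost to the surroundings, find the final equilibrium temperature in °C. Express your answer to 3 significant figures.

T_f = 34.9 °C

Heat lost by zinc = heat gained by ethylene glycol + calorimeter.
(416.2)(0.386)(77.2 − T) = [(198.0)(2.34) + 125.1](T − 23.4)
160.6532 (77.2 − T) = 588.42 (T − 23.4)
12402 − 160.6532 T = 588.42 T − 13769
26171 = 749.0732 T
T = 34.94 °C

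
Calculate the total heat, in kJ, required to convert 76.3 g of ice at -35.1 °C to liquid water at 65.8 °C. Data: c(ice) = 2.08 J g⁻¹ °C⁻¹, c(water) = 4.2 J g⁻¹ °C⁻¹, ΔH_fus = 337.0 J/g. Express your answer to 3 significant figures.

q1 (heat ice -35.1→0.0 °C): 76.3 × 2.08 × 35.1 = 5571 J
q2 (melt at 0 °C): 76.3 × 337.0 = 25713 J
q3 (heat water 0.0→65.8 °C): 76.3 × 4.2 × 65.8 = 21086 J
Total: 5571 + 25713 + 21086 = 52370 J = 52.4 kJ

q = 52.4 kJ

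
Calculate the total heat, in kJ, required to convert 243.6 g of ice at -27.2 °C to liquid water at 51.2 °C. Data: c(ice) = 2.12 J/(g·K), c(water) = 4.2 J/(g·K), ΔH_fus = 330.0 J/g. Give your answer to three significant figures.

q1 (heat ice -27.2→0.0 °C): 243.6 × 2.12 × 27.2 = 14047 J
q2 (melt at 0 °C): 243.6 × 330.0 = 80388 J
q3 (heat water 0.0→51.2 °C): 243.6 × 4.2 × 51.2 = 52384 J
Total: 14047 + 80388 + 52384 = 146819 J = 147 kJ

q = 147 kJ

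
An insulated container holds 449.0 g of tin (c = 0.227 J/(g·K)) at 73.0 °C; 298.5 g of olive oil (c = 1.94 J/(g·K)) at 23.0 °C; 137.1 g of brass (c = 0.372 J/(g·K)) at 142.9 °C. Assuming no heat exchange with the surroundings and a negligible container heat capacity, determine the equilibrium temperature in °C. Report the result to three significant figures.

Σ mᵢcᵢ(T − Tᵢ) = 0  ⇒  T = Σ mᵢcᵢTᵢ / Σ mᵢcᵢ
Σ mᵢcᵢ = 449.0×0.227 + 298.5×1.94 + 137.1×0.372 = 732.0142
Σ mᵢcᵢTᵢ = 101.923×73.0 + 579.09×23.0 + 51.0012×142.9 = 28048
T = 28048 / 732.0142 = 38.32 °C

T_f = 38.3 °C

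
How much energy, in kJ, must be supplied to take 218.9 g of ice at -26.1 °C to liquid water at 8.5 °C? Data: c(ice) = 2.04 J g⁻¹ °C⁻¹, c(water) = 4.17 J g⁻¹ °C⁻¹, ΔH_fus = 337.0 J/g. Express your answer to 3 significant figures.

q = 93.2 kJ

q1 (heat ice -26.1→0.0 °C): 218.9 × 2.04 × 26.1 = 11655 J
q2 (melt at 0 °C): 218.9 × 337.0 = 73769 J
q3 (heat water 0.0→8.5 °C): 218.9 × 4.17 × 8.5 = 7759 J
Total: 11655 + 73769 + 7759 = 93183 J = 93.2 kJ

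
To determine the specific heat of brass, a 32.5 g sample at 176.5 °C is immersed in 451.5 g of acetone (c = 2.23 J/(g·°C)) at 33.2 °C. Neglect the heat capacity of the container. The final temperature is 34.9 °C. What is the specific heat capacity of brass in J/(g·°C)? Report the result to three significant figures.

c = 0.372 J/(g·°C)

q_gained = (451.5 × 2.23) × (34.9 − 33.2) = 1712 J
q_lost = 32.5 × c × (176.5 − 34.9) = 4602 c
Set equal: c = 1712 / 4602 = 0.372 J/(g·°C)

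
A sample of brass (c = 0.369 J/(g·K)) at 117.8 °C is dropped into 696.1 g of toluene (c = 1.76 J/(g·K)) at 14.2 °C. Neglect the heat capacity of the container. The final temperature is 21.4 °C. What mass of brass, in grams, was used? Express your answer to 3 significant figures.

q_gained = (696.1 × 1.76) × (21.4 − 14.2) = 8821 J
q_lost = m × 0.369 × (117.8 − 21.4) = 35.5716 m
m = 8821 / 35.5716 = 248 g

m = 248 g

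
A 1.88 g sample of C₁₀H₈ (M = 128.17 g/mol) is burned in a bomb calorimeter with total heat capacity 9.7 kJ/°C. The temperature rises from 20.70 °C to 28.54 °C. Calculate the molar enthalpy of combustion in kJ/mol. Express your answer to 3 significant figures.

ΔH = -5180 kJ/mol

ΔT = 28.54 − 20.70 = 7.84 °C
q_cal = C_cal × ΔT = 9.7 × 7.84 = 76.048 kJ
n = 1.88 / 128.17 = 0.01467 mol
q_rxn = −q_cal = -76.048 kJ
ΔH = -76.048 / 0.01467 = -5184 kJ/mol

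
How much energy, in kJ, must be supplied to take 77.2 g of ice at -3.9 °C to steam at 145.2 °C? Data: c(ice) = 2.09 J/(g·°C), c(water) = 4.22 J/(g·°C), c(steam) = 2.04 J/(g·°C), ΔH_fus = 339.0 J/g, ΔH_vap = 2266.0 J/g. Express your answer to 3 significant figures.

q1 (heat ice -3.9→0.0 °C): 77.2 × 2.09 × 3.9 = 629 J
q2 (melt at 0 °C): 77.2 × 339.0 = 26171 J
q3 (heat water 0.0→100.0 °C): 77.2 × 4.22 × 100.0 = 32578 J
q4 (vaporize at 100 °C): 77.2 × 2266.0 = 174935 J
q5 (heat steam 100.0→145.2 °C): 77.2 × 2.04 × 45.2 = 7118 J
Total: 629 + 26171 + 32578 + 174935 + 7118 = 241431 J = 241 kJ

q = 241 kJ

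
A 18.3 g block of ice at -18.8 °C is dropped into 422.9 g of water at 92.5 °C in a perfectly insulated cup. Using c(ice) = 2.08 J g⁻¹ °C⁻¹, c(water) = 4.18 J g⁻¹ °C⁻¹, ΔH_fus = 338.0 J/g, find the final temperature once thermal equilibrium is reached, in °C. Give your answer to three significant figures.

Heat to bring ice to 0 °C and melt it: q₁ = 18.3×2.08×18.8 + 18.3×338.0 = 6901.0 J
Heat the water can supply cooling to 0 °C: 422.9×4.18×92.5 = 163514 J > q₁, so all ice melts.
Energy balance: 422.9×4.18×(92.5 − T) = 6901.0 + 18.3×4.18×(T − 0)
1767.722(92.5 − T) = 6901.0 + 76.494 T
163514 − 6901.0 = 1844.216 T
T = 156613.0 / 1844.216 = 84.92 °C

T_f = 84.9 °C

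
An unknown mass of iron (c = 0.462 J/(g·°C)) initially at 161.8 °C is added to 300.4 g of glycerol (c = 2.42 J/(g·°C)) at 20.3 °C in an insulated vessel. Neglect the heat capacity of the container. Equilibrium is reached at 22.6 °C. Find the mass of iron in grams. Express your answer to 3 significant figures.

q_gained = (300.4 × 2.42) × (22.6 − 20.3) = 1672 J
q_lost = m × 0.462 × (161.8 − 22.6) = 64.3104 m
m = 1672 / 64.3104 = 26.0 g

m = 26.0 g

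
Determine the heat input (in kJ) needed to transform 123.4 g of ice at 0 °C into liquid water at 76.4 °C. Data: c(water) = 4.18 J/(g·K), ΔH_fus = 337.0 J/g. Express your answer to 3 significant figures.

q = 81.0 kJ

q1 (melt at 0 °C): 123.4 × 337.0 = 41586 J
q2 (heat water 0.0→76.4 °C): 123.4 × 4.18 × 76.4 = 39408 J
Total: 41586 + 39408 = 80994 J = 81.0 kJ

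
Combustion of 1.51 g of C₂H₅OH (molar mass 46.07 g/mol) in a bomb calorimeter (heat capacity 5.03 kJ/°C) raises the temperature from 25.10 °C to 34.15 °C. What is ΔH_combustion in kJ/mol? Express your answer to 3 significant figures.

ΔH = -1390 kJ/mol

ΔT = 34.15 − 25.10 = 9.05 °C
q_cal = C_cal × ΔT = 5.03 × 9.05 = 45.5215 kJ
n = 1.51 / 46.07 = 0.03278 mol
q_rxn = −q_cal = -45.5215 kJ
ΔH = -45.5215 / 0.03278 = -1389 kJ/mol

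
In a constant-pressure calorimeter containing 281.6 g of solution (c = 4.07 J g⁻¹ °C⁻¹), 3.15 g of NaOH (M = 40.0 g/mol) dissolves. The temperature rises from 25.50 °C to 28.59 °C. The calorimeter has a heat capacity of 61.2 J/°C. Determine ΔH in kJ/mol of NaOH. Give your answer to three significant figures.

ΔH = -47.4 kJ/mol

|ΔT| = |28.59 − 25.50| = 3.09 °C
|q_surr| = (281.6 × 4.07 + 61.2) × 3.09 = 1207.312 × 3.09 = 3731 J
n(NaOH) = 3.15 / 40.0 = 0.07875 mol
Temperature rose, so q_rxn = −|q_surr| = -3.731 kJ
ΔH = q_rxn / n = -47.38 kJ/mol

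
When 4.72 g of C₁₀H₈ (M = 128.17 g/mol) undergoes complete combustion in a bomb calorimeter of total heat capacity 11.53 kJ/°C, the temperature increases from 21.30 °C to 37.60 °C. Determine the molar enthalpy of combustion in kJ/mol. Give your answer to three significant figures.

ΔH = -5100 kJ/mol

ΔT = 37.60 − 21.30 = 16.30 °C
q_cal = C_cal × ΔT = 11.53 × 16.30 = 187.939 kJ
n = 4.72 / 128.17 = 0.03683 mol
q_rxn = −q_cal = -187.939 kJ
ΔH = -187.939 / 0.03683 = -5103 kJ/mol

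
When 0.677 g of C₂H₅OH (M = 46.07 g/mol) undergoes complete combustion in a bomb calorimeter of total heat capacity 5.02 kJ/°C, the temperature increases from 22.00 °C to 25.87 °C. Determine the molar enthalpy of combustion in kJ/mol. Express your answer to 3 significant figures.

ΔH = -1320 kJ/mol

ΔT = 25.87 − 22.00 = 3.87 °C
q_cal = C_cal × ΔT = 5.02 × 3.87 = 19.4274 kJ
n = 0.677 / 46.07 = 0.01470 mol
q_rxn = −q_cal = -19.4274 kJ
ΔH = -19.4274 / 0.01470 = -1322 kJ/mol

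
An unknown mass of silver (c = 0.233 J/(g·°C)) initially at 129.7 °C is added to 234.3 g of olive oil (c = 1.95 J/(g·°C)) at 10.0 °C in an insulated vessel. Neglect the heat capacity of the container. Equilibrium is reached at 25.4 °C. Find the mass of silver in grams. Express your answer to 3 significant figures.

q_gained = (234.3 × 1.95) × (25.4 − 10.0) = 7036 J
q_lost = m × 0.233 × (129.7 − 25.4) = 24.3019 m
m = 7036 / 24.3019 = 290 g

m = 290 g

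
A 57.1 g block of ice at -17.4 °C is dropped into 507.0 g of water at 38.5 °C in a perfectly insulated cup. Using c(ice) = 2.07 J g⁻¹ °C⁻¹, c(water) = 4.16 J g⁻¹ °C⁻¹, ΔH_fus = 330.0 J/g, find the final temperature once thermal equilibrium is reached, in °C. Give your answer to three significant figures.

Heat to bring ice to 0 °C and melt it: q₁ = 57.1×2.07×17.4 + 57.1×330.0 = 20900 J
Heat the water can supply cooling to 0 °C: 507.0×4.16×38.5 = 81201.1 J > q₁, so all ice melts.
Energy balance: 507.0×4.16×(38.5 − T) = 20900 + 57.1×4.16×(T − 0)
2109.12(38.5 − T) = 20900 + 237.536 T
81201.1 − 20900 = 2346.656 T
T = 60301.1 / 2346.656 = 25.70 °C

T_f = 25.7 °C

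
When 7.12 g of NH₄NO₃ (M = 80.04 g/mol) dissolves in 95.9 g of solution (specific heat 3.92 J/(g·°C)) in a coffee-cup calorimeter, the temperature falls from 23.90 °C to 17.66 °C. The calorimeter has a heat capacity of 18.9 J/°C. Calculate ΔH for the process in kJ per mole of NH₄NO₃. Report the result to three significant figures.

ΔH = 27.7 kJ/mol

|ΔT| = |17.66 − 23.90| = 6.24 °C
|q_surr| = (95.9 × 3.92 + 18.9) × 6.24 = 394.828 × 6.24 = 2464 J
n(NH₄NO₃) = 7.12 / 80.04 = 0.08896 mol
Temperature fell, so q_rxn = +|q_surr| = 2.464 kJ
ΔH = q_rxn / n = 27.70 kJ/mol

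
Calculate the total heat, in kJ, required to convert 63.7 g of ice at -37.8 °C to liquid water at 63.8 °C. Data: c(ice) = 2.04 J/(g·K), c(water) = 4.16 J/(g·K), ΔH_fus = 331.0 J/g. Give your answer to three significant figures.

q1 (heat ice -37.8→0.0 °C): 63.7 × 2.04 × 37.8 = 4912 J
q2 (melt at 0 °C): 63.7 × 331.0 = 21085 J
q3 (heat water 0.0→63.8 °C): 63.7 × 4.16 × 63.8 = 16906 J
Total: 4912 + 21085 + 16906 = 42903 J = 42.9 kJ

q = 42.9 kJ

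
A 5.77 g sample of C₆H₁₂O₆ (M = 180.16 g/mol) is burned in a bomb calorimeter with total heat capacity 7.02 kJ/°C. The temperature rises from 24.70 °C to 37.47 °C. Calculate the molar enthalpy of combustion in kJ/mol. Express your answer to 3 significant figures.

ΔH = -2800 kJ/mol

ΔT = 37.47 − 24.70 = 12.77 °C
q_cal = C_cal × ΔT = 7.02 × 12.77 = 89.6454 kJ
n = 5.77 / 180.16 = 0.03203 mol
q_rxn = −q_cal = -89.6454 kJ
ΔH = -89.6454 / 0.03203 = -2799 kJ/mol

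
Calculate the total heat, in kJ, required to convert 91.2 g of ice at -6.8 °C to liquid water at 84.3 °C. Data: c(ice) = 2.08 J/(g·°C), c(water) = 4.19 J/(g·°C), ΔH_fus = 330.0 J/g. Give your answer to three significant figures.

q1 (heat ice -6.8→0.0 °C): 91.2 × 2.08 × 6.8 = 1290 J
q2 (melt at 0 °C): 91.2 × 330.0 = 30096 J
q3 (heat water 0.0→84.3 °C): 91.2 × 4.19 × 84.3 = 32213 J
Total: 1290 + 30096 + 32213 = 63599 J = 63.6 kJ

q = 63.6 kJ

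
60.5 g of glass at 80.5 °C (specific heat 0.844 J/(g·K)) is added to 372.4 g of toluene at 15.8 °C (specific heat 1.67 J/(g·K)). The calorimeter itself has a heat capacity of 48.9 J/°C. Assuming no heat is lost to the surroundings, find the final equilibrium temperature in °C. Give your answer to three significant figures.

Heat lost by glass = heat gained by toluene + calorimeter.
(60.5)(0.844)(80.5 − T) = [(372.4)(1.67) + 48.9](T − 15.8)
51.062 (80.5 − T) = 670.808 (T − 15.8)
4110.5 − 51.062 T = 670.808 T − 10599
14709.5 = 721.870 T
T = 20.38 °C

T_f = 20.4 °C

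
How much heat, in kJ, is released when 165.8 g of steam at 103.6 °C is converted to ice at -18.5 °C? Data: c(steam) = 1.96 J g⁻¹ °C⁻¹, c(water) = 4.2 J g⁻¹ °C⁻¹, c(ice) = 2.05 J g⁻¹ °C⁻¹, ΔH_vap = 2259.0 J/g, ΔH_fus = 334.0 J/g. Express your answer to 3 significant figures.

q = 507 kJ

q1 (cool steam 103.6→100 °C): 165.8 × 1.96 × 3.6 = 1170 J
q2 (condense at 100 °C): 165.8 × 2259.0 = 374542 J
q3 (cool water 100→0 °C): 165.8 × 4.2 × 100.0 = 69636 J
q4 (freeze at 0 °C): 165.8 × 334.0 = 55377 J
q5 (cool ice 0→-18.5 °C): 165.8 × 2.05 × 18.5 = 6288 J
Total: 1170 + 374542 + 69636 + 55377 + 6288 = 507013 J = 507 kJ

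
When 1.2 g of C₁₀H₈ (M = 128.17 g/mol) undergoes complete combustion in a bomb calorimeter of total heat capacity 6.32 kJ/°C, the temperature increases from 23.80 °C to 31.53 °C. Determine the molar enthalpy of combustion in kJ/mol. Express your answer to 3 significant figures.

ΔH = -5220 kJ/mol

ΔT = 31.53 − 23.80 = 7.73 °C
q_cal = C_cal × ΔT = 6.32 × 7.73 = 48.8536 kJ
n = 1.2 / 128.17 = 0.009363 mol
q_rxn = −q_cal = -48.8536 kJ
ΔH = -48.8536 / 0.009363 = -5218 kJ/mol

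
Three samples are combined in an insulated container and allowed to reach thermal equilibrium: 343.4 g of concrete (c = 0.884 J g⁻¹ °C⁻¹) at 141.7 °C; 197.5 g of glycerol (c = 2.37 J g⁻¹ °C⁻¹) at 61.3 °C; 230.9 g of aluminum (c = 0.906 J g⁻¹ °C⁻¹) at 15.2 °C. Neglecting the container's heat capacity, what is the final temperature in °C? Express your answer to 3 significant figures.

Σ mᵢcᵢ(T − Tᵢ) = 0  ⇒  T = Σ mᵢcᵢTᵢ / Σ mᵢcᵢ
Σ mᵢcᵢ = 343.4×0.884 + 197.5×2.37 + 230.9×0.906 = 980.8360
Σ mᵢcᵢTᵢ = 303.5656×141.7 + 468.075×61.3 + 209.1954×15.2 = 74888
T = 74888 / 980.8360 = 76.35 °C

T_f = 76.4 °C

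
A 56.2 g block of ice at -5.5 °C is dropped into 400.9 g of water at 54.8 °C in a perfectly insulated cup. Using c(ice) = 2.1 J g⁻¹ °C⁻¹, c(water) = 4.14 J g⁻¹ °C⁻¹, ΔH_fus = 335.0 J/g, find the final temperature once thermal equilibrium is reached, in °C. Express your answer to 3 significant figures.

T_f = 37.8 °C

Heat to bring ice to 0 °C and melt it: q₁ = 56.2×2.1×5.5 + 56.2×335.0 = 19476 J
Heat the water can supply cooling to 0 °C: 400.9×4.14×54.8 = 90953.0 J > q₁, so all ice melts.
Energy balance: 400.9×4.14×(54.8 − T) = 19476 + 56.2×4.14×(T − 0)
1659.726(54.8 − T) = 19476 + 232.668 T
90953.0 − 19476 = 1892.394 T
T = 71477.0 / 1892.394 = 37.77 °C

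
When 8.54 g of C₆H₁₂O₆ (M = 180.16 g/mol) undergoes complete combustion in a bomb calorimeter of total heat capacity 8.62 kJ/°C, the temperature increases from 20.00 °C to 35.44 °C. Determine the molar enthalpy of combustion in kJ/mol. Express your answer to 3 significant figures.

ΔH = -2810 kJ/mol

ΔT = 35.44 − 20.00 = 15.44 °C
q_cal = C_cal × ΔT = 8.62 × 15.44 = 133.0928 kJ
n = 8.54 / 180.16 = 0.04740 mol
q_rxn = −q_cal = -133.0928 kJ
ΔH = -133.0928 / 0.04740 = -2808 kJ/mol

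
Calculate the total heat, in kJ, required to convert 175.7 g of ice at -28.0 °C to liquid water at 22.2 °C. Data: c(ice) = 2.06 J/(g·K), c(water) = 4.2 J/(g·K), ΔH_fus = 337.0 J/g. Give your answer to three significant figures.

q = 85.7 kJ

q1 (heat ice -28.0→0.0 °C): 175.7 × 2.06 × 28.0 = 10134 J
q2 (melt at 0 °C): 175.7 × 337.0 = 59211 J
q3 (heat water 0.0→22.2 °C): 175.7 × 4.2 × 22.2 = 16382 J
Total: 10134 + 59211 + 16382 = 85727 J = 85.7 kJ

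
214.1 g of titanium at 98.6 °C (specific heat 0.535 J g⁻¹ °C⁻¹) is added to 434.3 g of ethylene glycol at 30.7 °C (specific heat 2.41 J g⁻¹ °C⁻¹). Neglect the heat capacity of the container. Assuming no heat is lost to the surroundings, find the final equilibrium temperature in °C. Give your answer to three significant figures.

T_f = 37.4 °C

Heat lost by titanium = heat gained by ethylene glycol.
(214.1)(0.535)(98.6 − T) = (434.3)(2.41)(T − 30.7)
114.5435 (98.6 − T) = 1046.663 (T − 30.7)
11294 − 114.5435 T = 1046.663 T − 32133
43427 = 1161.2065 T
T = 37.40 °C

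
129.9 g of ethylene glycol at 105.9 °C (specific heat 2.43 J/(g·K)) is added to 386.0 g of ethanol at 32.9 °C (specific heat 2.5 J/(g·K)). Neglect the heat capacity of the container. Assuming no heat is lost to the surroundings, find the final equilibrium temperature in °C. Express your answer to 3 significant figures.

T_f = 50.9 °C

Heat lost by ethylene glycol = heat gained by ethanol.
(129.9)(2.43)(105.9 − T) = (386.0)(2.5)(T − 32.9)
315.657 (105.9 − T) = 965 (T − 32.9)
33428 − 315.657 T = 965 T − 31749
65177 = 1280.657 T
T = 50.89 °C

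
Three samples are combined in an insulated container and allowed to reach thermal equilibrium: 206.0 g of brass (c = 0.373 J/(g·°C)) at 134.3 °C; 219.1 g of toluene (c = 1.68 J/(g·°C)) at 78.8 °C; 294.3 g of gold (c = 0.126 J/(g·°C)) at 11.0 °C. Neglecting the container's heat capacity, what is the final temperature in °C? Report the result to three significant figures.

Σ mᵢcᵢ(T − Tᵢ) = 0  ⇒  T = Σ mᵢcᵢTᵢ / Σ mᵢcᵢ
Σ mᵢcᵢ = 206.0×0.373 + 219.1×1.68 + 294.3×0.126 = 482.0078
Σ mᵢcᵢTᵢ = 76.838×134.3 + 368.088×78.8 + 37.0818×11.0 = 39733
T = 39733 / 482.0078 = 82.43 °C

T_f = 82.4 °C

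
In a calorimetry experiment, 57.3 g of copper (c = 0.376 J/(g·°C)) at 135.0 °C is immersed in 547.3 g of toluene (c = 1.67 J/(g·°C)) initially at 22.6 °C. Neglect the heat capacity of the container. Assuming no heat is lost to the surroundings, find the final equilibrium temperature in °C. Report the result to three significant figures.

T_f = 25.2 °C

Heat lost by copper = heat gained by toluene.
(57.3)(0.376)(135.0 − T) = (547.3)(1.67)(T − 22.6)
21.5448 (135.0 − T) = 913.991 (T − 22.6)
2908.5 − 21.5448 T = 913.991 T − 20656
23564.5 = 935.5358 T
T = 25.19 °C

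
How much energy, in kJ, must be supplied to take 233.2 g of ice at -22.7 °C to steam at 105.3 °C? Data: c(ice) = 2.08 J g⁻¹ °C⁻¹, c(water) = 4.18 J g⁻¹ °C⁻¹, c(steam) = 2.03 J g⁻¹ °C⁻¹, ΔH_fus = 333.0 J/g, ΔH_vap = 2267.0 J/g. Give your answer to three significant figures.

q = 717 kJ

q1 (heat ice -22.7→0.0 °C): 233.2 × 2.08 × 22.7 = 11011 J
q2 (melt at 0 °C): 233.2 × 333.0 = 77656 J
q3 (heat water 0.0→100.0 °C): 233.2 × 4.18 × 100.0 = 97478 J
q4 (vaporize at 100 °C): 233.2 × 2267.0 = 528664 J
q5 (heat steam 100.0→105.3 °C): 233.2 × 2.03 × 5.3 = 2509 J
Total: 11011 + 77656 + 97478 + 528664 + 2509 = 717318 J = 717 kJ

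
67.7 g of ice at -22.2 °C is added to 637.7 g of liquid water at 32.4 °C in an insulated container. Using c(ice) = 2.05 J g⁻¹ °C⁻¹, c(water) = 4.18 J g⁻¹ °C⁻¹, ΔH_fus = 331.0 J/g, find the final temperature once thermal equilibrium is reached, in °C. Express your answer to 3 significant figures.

Heat to bring ice to 0 °C and melt it: q₁ = 67.7×2.05×22.2 + 67.7×331.0 = 25490 J
Heat the water can supply cooling to 0 °C: 637.7×4.18×32.4 = 86365.0 J > q₁, so all ice melts.
Energy balance: 637.7×4.18×(32.4 − T) = 25490 + 67.7×4.18×(T − 0)
2665.586(32.4 − T) = 25490 + 282.986 T
86365.0 − 25490 = 2948.572 T
T = 60875.0 / 2948.572 = 20.646 °C

T_f = 20.6 °C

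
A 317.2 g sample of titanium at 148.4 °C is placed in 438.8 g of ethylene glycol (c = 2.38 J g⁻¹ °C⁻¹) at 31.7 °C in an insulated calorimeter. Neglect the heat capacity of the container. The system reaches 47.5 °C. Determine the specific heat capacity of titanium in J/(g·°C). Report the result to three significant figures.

q_gained = (438.8 × 2.38) × (47.5 − 31.7) = 16500 J
q_lost = 317.2 × c × (148.4 − 47.5) = 32005.48 c
Set equal: c = 16500 / 32005.48 = 0.516 J/(g·°C)

c = 0.516 J/(g·°C)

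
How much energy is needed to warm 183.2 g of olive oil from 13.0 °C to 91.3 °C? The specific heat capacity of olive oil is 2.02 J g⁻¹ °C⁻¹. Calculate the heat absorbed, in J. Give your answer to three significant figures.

q = m c ΔT = 183.2 × 2.02 × (91.3 − 13.0)
q = 183.2 × 2.02 × 78.3 = 28980 J

q = 29000 J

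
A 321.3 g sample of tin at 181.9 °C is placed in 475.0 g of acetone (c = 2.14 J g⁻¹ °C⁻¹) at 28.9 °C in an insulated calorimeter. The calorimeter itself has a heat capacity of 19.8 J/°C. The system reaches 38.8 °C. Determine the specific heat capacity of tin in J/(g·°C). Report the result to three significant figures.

q_gained = (475.0 × 2.14 + 19.8) × (38.8 − 28.9) = 10260 J
q_lost = 321.3 × c × (181.9 − 38.8) = 45978.03 c
Set equal: c = 10260 / 45978.03 = 0.223 J/(g·°C)

c = 0.223 J/(g·°C)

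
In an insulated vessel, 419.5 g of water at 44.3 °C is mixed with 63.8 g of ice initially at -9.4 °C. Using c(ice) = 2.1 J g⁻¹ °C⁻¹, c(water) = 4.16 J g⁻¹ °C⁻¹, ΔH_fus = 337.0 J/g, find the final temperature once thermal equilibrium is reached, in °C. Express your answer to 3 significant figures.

Heat to bring ice to 0 °C and melt it: q₁ = 63.8×2.1×9.4 + 63.8×337.0 = 22760 J
Heat the water can supply cooling to 0 °C: 419.5×4.16×44.3 = 77308.8 J > q₁, so all ice melts.
Energy balance: 419.5×4.16×(44.3 − T) = 22760 + 63.8×4.16×(T − 0)
1745.12(44.3 − T) = 22760 + 265.408 T
77308.8 − 22760 = 2010.528 T
T = 54548.8 / 2010.528 = 27.13 °C

T_f = 27.1 °C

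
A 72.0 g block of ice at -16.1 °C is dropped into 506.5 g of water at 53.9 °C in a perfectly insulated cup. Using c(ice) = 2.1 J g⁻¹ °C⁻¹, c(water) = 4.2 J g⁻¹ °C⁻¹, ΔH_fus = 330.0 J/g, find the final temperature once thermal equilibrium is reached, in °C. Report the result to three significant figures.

T_f = 36.4 °C

Heat to bring ice to 0 °C and melt it: q₁ = 72.0×2.1×16.1 + 72.0×330.0 = 26194 J
Heat the water can supply cooling to 0 °C: 506.5×4.2×53.9 = 114661 J > q₁, so all ice melts.
Energy balance: 506.5×4.2×(53.9 − T) = 26194 + 72.0×4.2×(T − 0)
2127.3(53.9 − T) = 26194 + 302.4 T
114661 − 26194 = 2429.7 T
T = 88467 / 2429.7 = 36.41 °C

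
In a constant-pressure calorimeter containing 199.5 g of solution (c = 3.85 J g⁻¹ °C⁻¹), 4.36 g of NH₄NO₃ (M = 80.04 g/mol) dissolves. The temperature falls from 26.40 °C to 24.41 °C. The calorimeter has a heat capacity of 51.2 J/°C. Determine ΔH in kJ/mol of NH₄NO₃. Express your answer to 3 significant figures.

ΔH = 29.9 kJ/mol

|ΔT| = |24.41 − 26.40| = 1.99 °C
|q_surr| = (199.5 × 3.85 + 51.2) × 1.99 = 819.275 × 1.99 = 1630 J
n(NH₄NO₃) = 4.36 / 80.04 = 0.05447 mol
Temperature fell, so q_rxn = +|q_surr| = 1.630 kJ
ΔH = q_rxn / n = 29.92 kJ/mol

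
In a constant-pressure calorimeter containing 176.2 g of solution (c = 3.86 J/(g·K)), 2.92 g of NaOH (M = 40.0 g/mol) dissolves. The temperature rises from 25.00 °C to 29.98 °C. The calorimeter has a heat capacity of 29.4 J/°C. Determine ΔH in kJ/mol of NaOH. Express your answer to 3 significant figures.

|ΔT| = |29.98 − 25.00| = 4.98 °C
|q_surr| = (176.2 × 3.86 + 29.4) × 4.98 = 709.532 × 4.98 = 3533 J
n(NaOH) = 2.92 / 40.0 = 0.07300 mol
Temperature rose, so q_rxn = −|q_surr| = -3.533 kJ
ΔH = q_rxn / n = -48.40 kJ/mol

ΔH = -48.4 kJ/mol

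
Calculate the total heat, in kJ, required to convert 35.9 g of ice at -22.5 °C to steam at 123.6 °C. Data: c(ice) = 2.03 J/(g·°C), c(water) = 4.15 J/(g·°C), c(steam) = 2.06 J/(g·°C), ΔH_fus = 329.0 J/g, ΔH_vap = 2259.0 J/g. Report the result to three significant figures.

q = 111 kJ

q1 (heat ice -22.5→0.0 °C): 35.9 × 2.03 × 22.5 = 1640 J
q2 (melt at 0 °C): 35.9 × 329.0 = 11811 J
q3 (heat water 0.0→100.0 °C): 35.9 × 4.15 × 100.0 = 14899 J
q4 (vaporize at 100 °C): 35.9 × 2259.0 = 81098 J
q5 (heat steam 100.0→123.6 °C): 35.9 × 2.06 × 23.6 = 1745 J
Total: 1640 + 11811 + 14899 + 81098 + 1745 = 111193 J = 111 kJ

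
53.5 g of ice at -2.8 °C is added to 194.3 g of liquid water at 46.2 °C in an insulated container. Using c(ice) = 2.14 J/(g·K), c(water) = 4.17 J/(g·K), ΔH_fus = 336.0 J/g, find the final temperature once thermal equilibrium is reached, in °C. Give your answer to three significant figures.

T_f = 18.5 °C

Heat to bring ice to 0 °C and melt it: q₁ = 53.5×2.14×2.8 + 53.5×336.0 = 18297 J
Heat the water can supply cooling to 0 °C: 194.3×4.17×46.2 = 37432.7 J > q₁, so all ice melts.
Energy balance: 194.3×4.17×(46.2 − T) = 18297 + 53.5×4.17×(T − 0)
810.231(46.2 − T) = 18297 + 223.095 T
37432.7 − 18297 = 1033.326 T
T = 19135.7 / 1033.326 = 18.52 °C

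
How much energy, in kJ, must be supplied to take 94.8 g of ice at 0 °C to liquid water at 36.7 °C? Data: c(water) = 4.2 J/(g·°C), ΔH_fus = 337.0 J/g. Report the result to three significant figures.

q = 46.6 kJ

q1 (melt at 0 °C): 94.8 × 337.0 = 31948 J
q2 (heat water 0.0→36.7 °C): 94.8 × 4.2 × 36.7 = 14612 J
Total: 31948 + 14612 = 46560 J = 46.6 kJ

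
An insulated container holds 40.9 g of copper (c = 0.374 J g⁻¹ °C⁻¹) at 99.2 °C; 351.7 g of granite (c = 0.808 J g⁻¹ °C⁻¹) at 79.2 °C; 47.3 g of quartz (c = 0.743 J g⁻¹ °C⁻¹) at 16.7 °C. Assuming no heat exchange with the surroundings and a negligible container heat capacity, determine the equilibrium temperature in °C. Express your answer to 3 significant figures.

Σ mᵢcᵢ(T − Tᵢ) = 0  ⇒  T = Σ mᵢcᵢTᵢ / Σ mᵢcᵢ
Σ mᵢcᵢ = 40.9×0.374 + 351.7×0.808 + 47.3×0.743 = 334.6141
Σ mᵢcᵢTᵢ = 15.2966×99.2 + 284.1736×79.2 + 35.1439×16.7 = 24611
T = 24611 / 334.6141 = 73.55 °C

T_f = 73.6 °C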